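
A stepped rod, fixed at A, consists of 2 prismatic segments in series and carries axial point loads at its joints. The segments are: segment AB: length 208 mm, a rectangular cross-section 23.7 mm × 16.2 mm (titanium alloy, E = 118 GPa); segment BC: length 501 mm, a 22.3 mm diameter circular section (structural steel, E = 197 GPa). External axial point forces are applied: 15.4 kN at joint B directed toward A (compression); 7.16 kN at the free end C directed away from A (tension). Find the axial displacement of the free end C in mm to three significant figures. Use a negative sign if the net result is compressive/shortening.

0.00879 mm

Internal axial forces (sectioning from the free end, tension +): N_BC = 7.16 kN, N_AB = -8.24 kN.
A_AB = 383.9 mm².
A_BC = 390.6 mm².
δ_AB = -8240·208/(383.9·118000) = -0.03783 mm
δ_BC = 7160·501/(390.6·197000) = 0.04662 mm
δ = Σδ_i = 0.008791 mm.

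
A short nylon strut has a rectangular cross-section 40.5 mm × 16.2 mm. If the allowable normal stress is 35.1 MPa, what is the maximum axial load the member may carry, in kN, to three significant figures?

A = 656.1 mm².
P_max = σ_allow · A = 35.1 · 656.1 = 23030 N = 23.03 kN.

23.0 kN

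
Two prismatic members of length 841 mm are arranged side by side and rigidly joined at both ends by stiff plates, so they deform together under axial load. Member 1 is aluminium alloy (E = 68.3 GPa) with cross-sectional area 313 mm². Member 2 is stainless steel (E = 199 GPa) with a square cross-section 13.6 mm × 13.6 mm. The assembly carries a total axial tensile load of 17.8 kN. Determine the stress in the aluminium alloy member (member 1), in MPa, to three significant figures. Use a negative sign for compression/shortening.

A_2 = 185 mm².
Equal strain + equilibrium ⇒ each member carries load in proportion to AE: A₁E₁ = 21380000 N, A₂E₂ = 36810000 N, ΣAE = 58180000 N.
σ₁ = P·E₁/ΣAE = 17800·68300/58180000 = 20.89 MPa.

20.9 MPa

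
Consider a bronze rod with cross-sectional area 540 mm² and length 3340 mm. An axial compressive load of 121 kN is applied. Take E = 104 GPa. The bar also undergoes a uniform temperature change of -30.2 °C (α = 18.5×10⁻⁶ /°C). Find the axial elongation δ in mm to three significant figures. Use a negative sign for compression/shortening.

δ_mech = NL/(AE) = -121000·3340/(540·104000) = -7.196 mm.
δ_thermal = αLΔT = 18.5e-6·3340·-30.2 = -1.866 mm.
δ = δ_mech + δ_thermal = -9.062 mm.

-9.06 mm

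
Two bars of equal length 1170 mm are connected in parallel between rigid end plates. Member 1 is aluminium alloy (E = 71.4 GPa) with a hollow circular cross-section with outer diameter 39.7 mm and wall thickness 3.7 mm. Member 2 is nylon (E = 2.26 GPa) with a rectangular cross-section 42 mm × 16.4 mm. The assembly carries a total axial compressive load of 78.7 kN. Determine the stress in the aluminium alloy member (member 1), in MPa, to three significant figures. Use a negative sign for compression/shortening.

-179 MPa

A_1 = 418.5 mm².
A_2 = 688.8 mm².
Equal strain + equilibrium ⇒ each member carries load in proportion to AE: A₁E₁ = 29880000 N, A₂E₂ = 1557000 N, ΣAE = 31430000 N.
σ₁ = P·E₁/ΣAE = -78700·71400/31430000 = -178.8 MPa.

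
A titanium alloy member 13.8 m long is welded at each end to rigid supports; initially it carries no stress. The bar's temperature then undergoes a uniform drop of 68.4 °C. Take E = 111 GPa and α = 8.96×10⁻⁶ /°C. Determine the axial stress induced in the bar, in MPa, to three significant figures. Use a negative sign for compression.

Free thermal expansion αLΔT = 8.96e-6 · 13800 · -68.4 = -8.458 mm.
The walls impose strain ε = −(-8.458)/13800 = 6.1286e-04; σ = Eε = 111000 · 6.1286e-04 = 68.03 MPa.

68.0 MPa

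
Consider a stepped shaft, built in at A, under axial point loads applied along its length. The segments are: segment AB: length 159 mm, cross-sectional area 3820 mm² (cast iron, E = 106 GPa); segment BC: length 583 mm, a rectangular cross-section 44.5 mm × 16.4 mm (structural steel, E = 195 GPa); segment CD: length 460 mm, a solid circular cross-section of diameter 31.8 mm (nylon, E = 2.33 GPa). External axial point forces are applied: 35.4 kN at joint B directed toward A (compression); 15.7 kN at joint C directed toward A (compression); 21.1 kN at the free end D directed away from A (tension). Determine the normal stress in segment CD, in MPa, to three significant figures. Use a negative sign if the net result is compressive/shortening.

Internal axial forces (sectioning from the free end, tension +): N_CD = 21.1 kN, N_BC = 5.4 kN, N_AB = -30 kN.
A_CD = 794.2 mm².
σ_CD = N_CD/A_CD = 21100/794.2 = 26.57 MPa.

26.6 MPa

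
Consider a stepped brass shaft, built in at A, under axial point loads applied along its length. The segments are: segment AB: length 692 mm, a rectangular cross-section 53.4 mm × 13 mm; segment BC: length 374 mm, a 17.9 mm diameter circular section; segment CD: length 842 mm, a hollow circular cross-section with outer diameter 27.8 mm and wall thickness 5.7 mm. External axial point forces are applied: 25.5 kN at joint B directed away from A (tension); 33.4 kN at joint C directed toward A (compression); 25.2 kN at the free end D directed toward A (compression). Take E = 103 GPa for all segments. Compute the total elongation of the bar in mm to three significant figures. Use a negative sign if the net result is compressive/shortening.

Internal axial forces (sectioning from the free end, tension +): N_CD = -25.2 kN, N_BC = -58.6 kN, N_AB = -33.1 kN.
A_AB = 694.2 mm².
A_BC = 251.6 mm².
A_CD = 395.7 mm².
δ_AB = -33100·692/(694.2·103000) = -0.3203 mm
δ_BC = -58600·374/(251.6·103000) = -0.8455 mm
δ_CD = -25200·842/(395.7·103000) = -0.5205 mm
δ = Σδ_i = -1.686 mm.

-1.69 mm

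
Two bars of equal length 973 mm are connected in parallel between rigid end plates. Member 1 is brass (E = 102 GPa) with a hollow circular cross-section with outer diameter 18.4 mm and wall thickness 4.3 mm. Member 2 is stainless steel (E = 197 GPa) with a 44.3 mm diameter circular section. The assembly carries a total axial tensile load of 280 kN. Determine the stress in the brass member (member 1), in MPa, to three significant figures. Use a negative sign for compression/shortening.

88.4 MPa

A_1 = 190.5 mm².
A_2 = 1541 mm².
Equal strain + equilibrium ⇒ each member carries load in proportion to AE: A₁E₁ = 19430000 N, A₂E₂ = 303600000 N, ΣAE = 323100000 N.
σ₁ = P·E₁/ΣAE = 280000·102000/323100000 = 88.4 MPa.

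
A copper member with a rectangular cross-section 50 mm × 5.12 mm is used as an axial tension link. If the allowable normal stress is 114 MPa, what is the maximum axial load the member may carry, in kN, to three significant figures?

29.2 kN

A = 256 mm².
P_max = σ_allow · A = 114 · 256 = 29180 N = 29.18 kN.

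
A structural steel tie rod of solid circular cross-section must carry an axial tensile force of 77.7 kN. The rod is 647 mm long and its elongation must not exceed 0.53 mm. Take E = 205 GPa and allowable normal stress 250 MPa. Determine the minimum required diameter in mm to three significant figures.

24.3 mm

Required area A ≥ P/σ_allow = 77700/250 = 310.8 mm².
For a solid circular section, d ≥ √(4A/π) = 19.89 mm.
Elongation limit: A ≥ PL/(Eδ_allow) = 77700·647/(205000·0.53) = 462.7 mm² ⇒ d ≥ 24.27 mm.
The elongation limit governs.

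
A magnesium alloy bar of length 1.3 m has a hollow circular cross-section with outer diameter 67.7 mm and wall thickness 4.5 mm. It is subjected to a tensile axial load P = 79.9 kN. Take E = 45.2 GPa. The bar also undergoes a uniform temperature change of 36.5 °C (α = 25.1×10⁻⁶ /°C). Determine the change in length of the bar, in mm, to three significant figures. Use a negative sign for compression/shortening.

3.76 mm

A = 893.5 mm².
δ_mech = NL/(AE) = 79900·1300/(893.5·45200) = 2.572 mm.
δ_thermal = αLΔT = 25.1e-6·1300·36.5 = 1.191 mm.
δ = δ_mech + δ_thermal = 3.763 mm.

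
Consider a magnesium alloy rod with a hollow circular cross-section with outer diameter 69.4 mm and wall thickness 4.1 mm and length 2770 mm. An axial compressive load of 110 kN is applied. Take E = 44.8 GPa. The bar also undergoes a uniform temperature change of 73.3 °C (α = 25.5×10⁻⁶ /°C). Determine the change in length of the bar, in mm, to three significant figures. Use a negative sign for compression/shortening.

-2.91 mm

A = 841.1 mm².
δ_mech = NL/(AE) = -110000·2770/(841.1·44800) = -8.086 mm.
δ_thermal = αLΔT = 25.5e-6·2770·73.3 = 5.178 mm.
δ = δ_mech + δ_thermal = -2.909 mm.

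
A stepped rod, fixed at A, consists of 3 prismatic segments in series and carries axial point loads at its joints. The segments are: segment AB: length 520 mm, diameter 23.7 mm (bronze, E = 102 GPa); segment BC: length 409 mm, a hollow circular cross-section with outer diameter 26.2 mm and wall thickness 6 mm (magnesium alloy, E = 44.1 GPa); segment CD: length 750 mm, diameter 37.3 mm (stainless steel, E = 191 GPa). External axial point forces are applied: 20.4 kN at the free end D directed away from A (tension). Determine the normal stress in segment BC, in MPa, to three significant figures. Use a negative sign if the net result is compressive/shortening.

53.6 MPa

Internal axial forces (sectioning from the free end, tension +): N_CD = 20.4 kN, N_BC = 20.4 kN, N_AB = 20.4 kN.
A_BC = 380.8 mm².
σ_BC = N_BC/A_BC = 20400/380.8 = 53.58 MPa.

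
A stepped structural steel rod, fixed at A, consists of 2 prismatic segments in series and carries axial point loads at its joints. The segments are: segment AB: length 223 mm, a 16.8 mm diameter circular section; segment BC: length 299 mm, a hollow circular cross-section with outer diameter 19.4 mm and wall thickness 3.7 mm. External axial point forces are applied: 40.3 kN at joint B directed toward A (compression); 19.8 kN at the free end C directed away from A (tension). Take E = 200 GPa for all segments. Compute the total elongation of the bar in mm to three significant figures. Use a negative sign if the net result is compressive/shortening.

Internal axial forces (sectioning from the free end, tension +): N_BC = 19.8 kN, N_AB = -20.5 kN.
A_AB = 221.7 mm².
A_BC = 182.5 mm².
δ_AB = -20500·223/(221.7·200000) = -0.1031 mm
δ_BC = 19800·299/(182.5·200000) = 0.1622 mm
δ = Σδ_i = 0.05909 mm.

0.0591 mm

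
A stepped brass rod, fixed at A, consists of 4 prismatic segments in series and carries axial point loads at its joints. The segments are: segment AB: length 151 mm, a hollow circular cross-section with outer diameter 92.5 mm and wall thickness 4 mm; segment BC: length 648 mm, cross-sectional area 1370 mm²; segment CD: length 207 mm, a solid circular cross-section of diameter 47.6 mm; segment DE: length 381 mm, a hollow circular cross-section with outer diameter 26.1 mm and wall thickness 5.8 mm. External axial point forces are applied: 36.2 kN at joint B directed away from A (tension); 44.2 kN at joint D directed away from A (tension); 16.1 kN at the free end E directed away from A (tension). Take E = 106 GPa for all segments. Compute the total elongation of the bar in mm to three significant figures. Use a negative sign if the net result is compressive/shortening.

0.615 mm

Internal axial forces (sectioning from the free end, tension +): N_DE = 16.1 kN, N_CD = 60.3 kN, N_BC = 60.3 kN, N_AB = 96.5 kN.
A_AB = 1112 mm².
A_CD = 1780 mm².
A_DE = 369.9 mm².
δ_AB = 96500·151/(1112·106000) = 0.1236 mm
δ_BC = 60300·648/(1370·106000) = 0.2691 mm
δ_CD = 60300·207/(1780·106000) = 0.06617 mm
δ_DE = 16100·381/(369.9·106000) = 0.1564 mm
δ = Σδ_i = 0.6153 mm.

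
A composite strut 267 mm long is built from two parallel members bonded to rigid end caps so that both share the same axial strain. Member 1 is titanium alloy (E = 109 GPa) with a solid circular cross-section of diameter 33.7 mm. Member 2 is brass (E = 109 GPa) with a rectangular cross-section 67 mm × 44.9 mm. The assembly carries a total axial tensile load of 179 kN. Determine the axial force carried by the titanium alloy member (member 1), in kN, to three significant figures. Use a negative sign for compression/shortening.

A_1 = 892 mm².
A_2 = 3008 mm².
Equal strain + equilibrium ⇒ each member carries load in proportion to AE: A₁E₁ = 97220000 N, A₂E₂ = 327900000 N, ΣAE = 425100000 N.
F₁ = P·A₁E₁/ΣAE = 179000·97220000/425100000 = 40940 N.

40.9 kN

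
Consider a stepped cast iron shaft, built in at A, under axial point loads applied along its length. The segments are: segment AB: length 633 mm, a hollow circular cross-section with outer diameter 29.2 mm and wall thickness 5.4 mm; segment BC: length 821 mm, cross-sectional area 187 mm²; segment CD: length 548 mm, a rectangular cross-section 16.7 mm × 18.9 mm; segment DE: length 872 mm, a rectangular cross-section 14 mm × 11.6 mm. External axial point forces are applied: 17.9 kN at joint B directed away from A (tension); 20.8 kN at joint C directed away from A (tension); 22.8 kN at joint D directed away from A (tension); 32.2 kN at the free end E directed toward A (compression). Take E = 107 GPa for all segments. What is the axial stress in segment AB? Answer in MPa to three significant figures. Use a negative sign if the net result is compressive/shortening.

Internal axial forces (sectioning from the free end, tension +): N_DE = -32.2 kN, N_CD = -9.4 kN, N_BC = 11.4 kN, N_AB = 29.3 kN.
A_AB = 403.8 mm².
σ_AB = N_AB/A_AB = 29300/403.8 = 72.57 MPa.

72.6 MPa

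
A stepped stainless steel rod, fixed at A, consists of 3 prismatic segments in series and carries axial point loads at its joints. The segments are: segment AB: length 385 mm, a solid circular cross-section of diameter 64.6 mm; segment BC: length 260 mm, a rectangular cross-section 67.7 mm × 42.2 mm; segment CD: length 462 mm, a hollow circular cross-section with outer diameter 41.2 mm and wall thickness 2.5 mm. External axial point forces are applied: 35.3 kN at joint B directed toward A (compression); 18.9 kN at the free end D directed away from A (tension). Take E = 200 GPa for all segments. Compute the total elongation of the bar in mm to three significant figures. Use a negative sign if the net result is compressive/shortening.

0.143 mm

Internal axial forces (sectioning from the free end, tension +): N_CD = 18.9 kN, N_BC = 18.9 kN, N_AB = -16.4 kN.
A_AB = 3278 mm².
A_BC = 2857 mm².
A_CD = 303.9 mm².
δ_AB = -16400·385/(3278·200000) = -0.009632 mm
δ_BC = 18900·260/(2857·200000) = 0.0086 mm
δ_CD = 18900·462/(303.9·200000) = 0.1436 mm
δ = Σδ_i = 0.1426 mm.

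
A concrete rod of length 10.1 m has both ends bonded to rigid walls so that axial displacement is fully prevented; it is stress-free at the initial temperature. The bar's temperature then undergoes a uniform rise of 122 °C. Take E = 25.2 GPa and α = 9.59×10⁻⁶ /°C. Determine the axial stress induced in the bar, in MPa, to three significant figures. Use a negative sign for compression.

Free thermal expansion αLΔT = 9.59e-6 · 10100 · 122 = 11.82 mm.
The walls impose strain ε = −(11.82)/10100 = -1.1700e-03; σ = Eε = 25200 · -1.1700e-03 = -29.48 MPa.

-29.5 MPa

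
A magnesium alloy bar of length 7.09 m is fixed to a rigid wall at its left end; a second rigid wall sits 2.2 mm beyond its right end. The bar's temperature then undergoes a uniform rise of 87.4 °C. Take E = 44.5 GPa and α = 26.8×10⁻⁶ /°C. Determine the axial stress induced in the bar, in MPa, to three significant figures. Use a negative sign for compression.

Free thermal expansion αLΔT = 26.8e-6 · 7090 · 87.4 = 16.61 mm.
The walls engage after the gap closes; constrained expansion = 16.61 − 2.2 = 14.41 mm.
The walls impose strain ε = −(14.41)/7090 = -2.0320e-03; σ = Eε = 44500 · -2.0320e-03 = -90.43 MPa.

-90.4 MPa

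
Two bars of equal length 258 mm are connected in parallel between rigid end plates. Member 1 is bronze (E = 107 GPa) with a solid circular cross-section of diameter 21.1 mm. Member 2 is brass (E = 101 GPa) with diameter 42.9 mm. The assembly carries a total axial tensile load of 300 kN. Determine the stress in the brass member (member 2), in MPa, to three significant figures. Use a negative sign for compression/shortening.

165 MPa

A_1 = 349.7 mm².
A_2 = 1445 mm².
Equal strain + equilibrium ⇒ each member carries load in proportion to AE: A₁E₁ = 37410000 N, A₂E₂ = 146000000 N, ΣAE = 183400000 N.
σ₂ = P·E₂/ΣAE = 300000·101000/183400000 = 165.2 MPa.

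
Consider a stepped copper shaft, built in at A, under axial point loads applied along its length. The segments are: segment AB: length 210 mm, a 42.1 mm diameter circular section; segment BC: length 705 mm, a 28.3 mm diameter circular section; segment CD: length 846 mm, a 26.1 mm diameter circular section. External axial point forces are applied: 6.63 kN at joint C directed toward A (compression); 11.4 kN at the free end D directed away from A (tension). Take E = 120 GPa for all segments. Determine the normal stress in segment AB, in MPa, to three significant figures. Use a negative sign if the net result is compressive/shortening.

Internal axial forces (sectioning from the free end, tension +): N_CD = 11.4 kN, N_BC = 4.77 kN, N_AB = 4.77 kN.
A_AB = 1392 mm².
σ_AB = N_AB/A_AB = 4770/1392 = 3.427 MPa.

3.43 MPa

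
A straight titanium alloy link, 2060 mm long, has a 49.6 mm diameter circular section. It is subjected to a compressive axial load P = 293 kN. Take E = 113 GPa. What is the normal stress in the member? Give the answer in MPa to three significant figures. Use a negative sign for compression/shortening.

-152 MPa

A = 1932 mm².
σ = N/A = -293000/1932 = -151.6 MPa.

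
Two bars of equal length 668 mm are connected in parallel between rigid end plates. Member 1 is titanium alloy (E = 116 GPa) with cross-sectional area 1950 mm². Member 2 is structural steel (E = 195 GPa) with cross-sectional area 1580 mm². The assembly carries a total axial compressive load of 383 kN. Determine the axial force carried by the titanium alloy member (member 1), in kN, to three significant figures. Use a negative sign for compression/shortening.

Equal strain + equilibrium ⇒ each member carries load in proportion to AE: A₁E₁ = 226200000 N, A₂E₂ = 308100000 N, ΣAE = 534300000 N.
F₁ = P·A₁E₁/ΣAE = -383000·226200000/534300000 = -162100 N.

-162 kN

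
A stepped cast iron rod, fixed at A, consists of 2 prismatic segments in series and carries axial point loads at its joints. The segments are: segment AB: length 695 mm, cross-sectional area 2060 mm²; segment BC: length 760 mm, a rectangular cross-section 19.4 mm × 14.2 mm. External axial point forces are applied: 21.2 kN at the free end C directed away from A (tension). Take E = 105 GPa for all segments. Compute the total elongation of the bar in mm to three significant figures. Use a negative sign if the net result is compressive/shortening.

0.625 mm

Internal axial forces (sectioning from the free end, tension +): N_BC = 21.2 kN, N_AB = 21.2 kN.
A_BC = 275.5 mm².
δ_AB = 21200·695/(2060·105000) = 0.06812 mm
δ_BC = 21200·760/(275.5·105000) = 0.557 mm
δ = Σδ_i = 0.6251 mm.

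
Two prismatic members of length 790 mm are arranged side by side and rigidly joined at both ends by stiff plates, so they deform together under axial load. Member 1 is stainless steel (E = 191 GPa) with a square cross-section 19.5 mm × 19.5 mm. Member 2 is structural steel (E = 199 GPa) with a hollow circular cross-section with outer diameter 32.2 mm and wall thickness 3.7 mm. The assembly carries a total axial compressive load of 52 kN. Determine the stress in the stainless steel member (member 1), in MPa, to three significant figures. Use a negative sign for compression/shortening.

-71.7 MPa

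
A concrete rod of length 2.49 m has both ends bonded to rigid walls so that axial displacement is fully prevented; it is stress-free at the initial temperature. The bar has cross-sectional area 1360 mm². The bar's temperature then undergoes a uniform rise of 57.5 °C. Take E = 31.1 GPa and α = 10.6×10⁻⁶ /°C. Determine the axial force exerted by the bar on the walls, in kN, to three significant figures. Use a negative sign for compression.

Free thermal expansion αLΔT = 10.6e-6 · 2490 · 57.5 = 1.518 mm.
The walls impose strain ε = −(1.518)/2490 = -6.0950e-04; σ = Eε = 31100 · -6.0950e-04 = -18.96 MPa.
Wall reaction R = σ·A = -18.96·1360 = -25780 N = -25.78 kN.

-25.8 kN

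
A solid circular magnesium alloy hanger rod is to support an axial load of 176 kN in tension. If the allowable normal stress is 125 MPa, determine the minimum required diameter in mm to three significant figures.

42.3 mm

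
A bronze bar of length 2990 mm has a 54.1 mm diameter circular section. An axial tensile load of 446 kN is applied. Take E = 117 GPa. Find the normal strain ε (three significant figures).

A = 2299 mm².
σ = N/A = 194 MPa; ε = σ/E = 194/117000 = 1.658e-03.

0.00166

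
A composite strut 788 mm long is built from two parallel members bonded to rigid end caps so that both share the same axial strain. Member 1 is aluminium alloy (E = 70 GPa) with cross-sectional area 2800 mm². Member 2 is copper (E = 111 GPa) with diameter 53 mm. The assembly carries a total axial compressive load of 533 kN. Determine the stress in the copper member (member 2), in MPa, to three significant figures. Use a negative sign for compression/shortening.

-134 MPa

A_2 = 2206 mm².
Equal strain + equilibrium ⇒ each member carries load in proportion to AE: A₁E₁ = 196000000 N, A₂E₂ = 244900000 N, ΣAE = 440900000 N.
σ₂ = P·E₂/ΣAE = -533000·111000/440900000 = -134.2 MPa.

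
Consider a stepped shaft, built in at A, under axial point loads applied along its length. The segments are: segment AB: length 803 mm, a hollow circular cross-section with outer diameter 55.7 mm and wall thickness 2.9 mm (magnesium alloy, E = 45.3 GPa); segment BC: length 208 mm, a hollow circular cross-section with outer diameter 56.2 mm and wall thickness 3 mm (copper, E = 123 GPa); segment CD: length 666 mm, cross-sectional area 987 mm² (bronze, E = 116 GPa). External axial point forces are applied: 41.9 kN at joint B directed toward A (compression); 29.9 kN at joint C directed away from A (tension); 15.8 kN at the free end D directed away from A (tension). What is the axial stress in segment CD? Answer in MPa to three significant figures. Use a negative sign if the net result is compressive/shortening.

16.0 MPa

Internal axial forces (sectioning from the free end, tension +): N_CD = 15.8 kN, N_BC = 45.7 kN, N_AB = 3.8 kN.
σ_CD = N_CD/A_CD = 15800/987 = 16.01 MPa.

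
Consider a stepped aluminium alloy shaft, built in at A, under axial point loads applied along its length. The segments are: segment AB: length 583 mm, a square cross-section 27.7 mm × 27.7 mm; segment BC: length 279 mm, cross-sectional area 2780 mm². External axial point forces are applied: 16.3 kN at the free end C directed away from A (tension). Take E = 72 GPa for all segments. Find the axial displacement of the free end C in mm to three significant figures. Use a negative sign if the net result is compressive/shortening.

Internal axial forces (sectioning from the free end, tension +): N_BC = 16.3 kN, N_AB = 16.3 kN.
A_AB = 767.3 mm².
δ_AB = 16300·583/(767.3·72000) = 0.172 mm
δ_BC = 16300·279/(2780·72000) = 0.02272 mm
δ = Σδ_i = 0.1947 mm.

0.195 mm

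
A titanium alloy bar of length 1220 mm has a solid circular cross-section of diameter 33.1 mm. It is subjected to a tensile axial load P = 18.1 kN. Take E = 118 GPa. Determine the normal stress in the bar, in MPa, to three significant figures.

21.0 MPa

A = 860.5 mm².
σ = N/A = 18100/860.5 = 21.03 MPa.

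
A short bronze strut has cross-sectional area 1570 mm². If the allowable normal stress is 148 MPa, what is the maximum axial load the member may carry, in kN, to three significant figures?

P_max = σ_allow · A = 148 · 1570 = 232400 N = 232.4 kN.

232 kN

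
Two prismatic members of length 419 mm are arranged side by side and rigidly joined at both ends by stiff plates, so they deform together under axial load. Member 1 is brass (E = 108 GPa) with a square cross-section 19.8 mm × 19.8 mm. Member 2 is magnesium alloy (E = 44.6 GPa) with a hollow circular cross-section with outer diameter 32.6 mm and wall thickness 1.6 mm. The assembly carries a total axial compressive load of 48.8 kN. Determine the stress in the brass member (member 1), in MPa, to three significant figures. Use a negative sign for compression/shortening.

-107 MPa

A_1 = 392 mm².
A_2 = 155.8 mm².
Equal strain + equilibrium ⇒ each member carries load in proportion to AE: A₁E₁ = 42340000 N, A₂E₂ = 6950000 N, ΣAE = 49290000 N.
σ₁ = P·E₁/ΣAE = -48800·108000/49290000 = -106.9 MPa.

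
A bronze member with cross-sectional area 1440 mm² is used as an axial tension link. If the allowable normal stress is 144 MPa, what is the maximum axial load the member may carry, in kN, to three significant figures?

P_max = σ_allow · A = 144 · 1440 = 207400 N = 207.4 kN.

207 kN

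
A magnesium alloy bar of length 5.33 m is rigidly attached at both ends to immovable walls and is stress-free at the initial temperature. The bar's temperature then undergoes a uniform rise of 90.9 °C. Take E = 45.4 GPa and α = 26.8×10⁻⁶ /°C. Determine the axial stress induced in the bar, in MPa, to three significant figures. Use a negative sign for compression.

Free thermal expansion αLΔT = 26.8e-6 · 5330 · 90.9 = 12.98 mm.
The walls impose strain ε = −(12.98)/5330 = -2.4361e-03; σ = Eε = 45400 · -2.4361e-03 = -110.6 MPa.

-111 MPa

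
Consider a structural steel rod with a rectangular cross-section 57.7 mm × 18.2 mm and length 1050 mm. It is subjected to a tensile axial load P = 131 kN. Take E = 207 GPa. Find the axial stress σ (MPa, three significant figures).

A = 1050 mm².
σ = N/A = 131000/1050 = 124.7 MPa.

125 MPa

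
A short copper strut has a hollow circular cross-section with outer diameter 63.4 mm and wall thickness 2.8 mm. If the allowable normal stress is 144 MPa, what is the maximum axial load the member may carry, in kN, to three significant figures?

76.8 kN

A = 533.1 mm².
P_max = σ_allow · A = 144 · 533.1 = 76760 N = 76.76 kN.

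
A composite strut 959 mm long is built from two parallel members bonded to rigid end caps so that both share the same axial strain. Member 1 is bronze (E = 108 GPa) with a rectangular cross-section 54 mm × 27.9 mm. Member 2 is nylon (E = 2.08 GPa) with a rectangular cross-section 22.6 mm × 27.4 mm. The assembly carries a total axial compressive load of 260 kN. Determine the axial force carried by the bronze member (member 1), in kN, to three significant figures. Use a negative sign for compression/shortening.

A_1 = 1507 mm².
A_2 = 619.2 mm².
Equal strain + equilibrium ⇒ each member carries load in proportion to AE: A₁E₁ = 162700000 N, A₂E₂ = 1288000 N, ΣAE = 164000000 N.
F₁ = P·A₁E₁/ΣAE = -260000·162700000/164000000 = -258000 N.

-258 kN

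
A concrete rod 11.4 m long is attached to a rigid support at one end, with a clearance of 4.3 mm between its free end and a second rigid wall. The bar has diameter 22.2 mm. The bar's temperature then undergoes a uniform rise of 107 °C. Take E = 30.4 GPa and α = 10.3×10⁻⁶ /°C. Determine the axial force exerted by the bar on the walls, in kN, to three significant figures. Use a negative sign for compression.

Free thermal expansion αLΔT = 10.3e-6 · 11400 · 107 = 12.56 mm.
The walls engage after the gap closes; constrained expansion = 12.56 − 4.3 = 8.264 mm.
The walls impose strain ε = −(8.264)/11400 = -7.2491e-04; σ = Eε = 30400 · -7.2491e-04 = -22.04 MPa.
Wall reaction R = σ·A = -22.04·387.1 = -8530 N = -8.53 kN.

-8.53 kN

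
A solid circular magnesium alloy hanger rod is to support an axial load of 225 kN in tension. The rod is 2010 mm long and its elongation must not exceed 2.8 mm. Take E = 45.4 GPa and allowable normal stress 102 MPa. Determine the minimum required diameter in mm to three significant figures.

67.3 mm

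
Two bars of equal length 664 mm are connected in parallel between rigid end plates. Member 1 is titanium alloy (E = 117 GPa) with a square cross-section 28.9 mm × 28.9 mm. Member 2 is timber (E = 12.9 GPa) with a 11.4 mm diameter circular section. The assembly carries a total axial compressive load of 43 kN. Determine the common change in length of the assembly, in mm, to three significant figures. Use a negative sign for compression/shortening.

-0.288 mm

A_1 = 835.2 mm².
A_2 = 102.1 mm².
Equal strain + equilibrium ⇒ each member carries load in proportion to AE: A₁E₁ = 97720000 N, A₂E₂ = 1317000 N, ΣAE = 99040000 N.
δ = PL/ΣAE = -43000·664/99040000 = -0.2883 mm.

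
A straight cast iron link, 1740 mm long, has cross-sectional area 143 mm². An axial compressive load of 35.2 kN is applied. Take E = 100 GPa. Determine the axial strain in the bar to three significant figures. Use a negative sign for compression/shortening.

-0.00246

σ = N/A = -246.2 MPa; ε = σ/E = -246.2/100000 = -2.462e-03.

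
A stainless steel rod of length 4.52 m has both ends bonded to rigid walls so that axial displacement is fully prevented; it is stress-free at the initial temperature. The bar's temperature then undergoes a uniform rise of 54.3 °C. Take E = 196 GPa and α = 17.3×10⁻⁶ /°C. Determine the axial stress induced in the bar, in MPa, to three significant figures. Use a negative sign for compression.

Free thermal expansion αLΔT = 17.3e-6 · 4520 · 54.3 = 4.246 mm.
The walls impose strain ε = −(4.246)/4520 = -9.3939e-04; σ = Eε = 196000 · -9.3939e-04 = -184.1 MPa.

-184 MPa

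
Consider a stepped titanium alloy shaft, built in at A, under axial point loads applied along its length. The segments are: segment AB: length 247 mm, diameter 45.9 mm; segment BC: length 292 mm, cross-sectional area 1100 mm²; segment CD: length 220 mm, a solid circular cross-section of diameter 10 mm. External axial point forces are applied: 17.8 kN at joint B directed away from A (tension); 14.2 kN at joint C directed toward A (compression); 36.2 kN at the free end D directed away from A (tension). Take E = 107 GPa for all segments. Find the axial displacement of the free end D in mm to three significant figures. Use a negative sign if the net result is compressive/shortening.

Internal axial forces (sectioning from the free end, tension +): N_CD = 36.2 kN, N_BC = 22 kN, N_AB = 39.8 kN.
A_AB = 1655 mm².
A_CD = 78.54 mm².
δ_AB = 39800·247/(1655·107000) = 0.05552 mm
δ_BC = 22000·292/(1100·107000) = 0.05458 mm
δ_CD = 36200·220/(78.54·107000) = 0.9477 mm
δ = Σδ_i = 1.058 mm.

1.06 mm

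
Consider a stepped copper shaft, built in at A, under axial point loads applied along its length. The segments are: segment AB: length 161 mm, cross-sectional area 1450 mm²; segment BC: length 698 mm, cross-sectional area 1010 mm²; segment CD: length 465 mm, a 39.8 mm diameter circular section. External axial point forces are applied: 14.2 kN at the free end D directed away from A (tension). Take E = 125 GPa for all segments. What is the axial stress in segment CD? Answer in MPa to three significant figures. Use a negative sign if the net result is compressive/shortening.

Internal axial forces (sectioning from the free end, tension +): N_CD = 14.2 kN, N_BC = 14.2 kN, N_AB = 14.2 kN.
A_CD = 1244 mm².
σ_CD = N_CD/A_CD = 14200/1244 = 11.41 MPa.

11.4 MPa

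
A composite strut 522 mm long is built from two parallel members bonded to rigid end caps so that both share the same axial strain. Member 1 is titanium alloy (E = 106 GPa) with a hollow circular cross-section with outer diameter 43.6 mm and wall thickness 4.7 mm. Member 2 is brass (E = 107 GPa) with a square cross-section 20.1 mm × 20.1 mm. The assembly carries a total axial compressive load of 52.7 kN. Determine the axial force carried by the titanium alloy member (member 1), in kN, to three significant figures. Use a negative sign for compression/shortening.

-30.8 kN

A_1 = 574.4 mm².
A_2 = 404 mm².
Equal strain + equilibrium ⇒ each member carries load in proportion to AE: A₁E₁ = 60880000 N, A₂E₂ = 43230000 N, ΣAE = 104100000 N.
F₁ = P·A₁E₁/ΣAE = -52700·60880000/104100000 = -30820 N.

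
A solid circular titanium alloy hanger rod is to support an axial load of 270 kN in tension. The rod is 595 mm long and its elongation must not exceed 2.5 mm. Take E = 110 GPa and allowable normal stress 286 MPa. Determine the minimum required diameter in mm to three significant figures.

34.7 mm

Required area A ≥ P/σ_allow = 270000/286 = 944.1 mm².
For a solid circular section, d ≥ √(4A/π) = 34.67 mm.
Elongation limit: A ≥ PL/(Eδ_allow) = 270000·595/(110000·2.5) = 584.2 mm² ⇒ d ≥ 27.27 mm.
The stress limit governs.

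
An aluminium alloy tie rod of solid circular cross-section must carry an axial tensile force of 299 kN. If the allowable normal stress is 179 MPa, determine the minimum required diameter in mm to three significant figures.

Required area A ≥ P/σ_allow = 299000/179 = 1670 mm².
For a solid circular section, d ≥ √(4A/π) = 46.12 mm.

46.1 mm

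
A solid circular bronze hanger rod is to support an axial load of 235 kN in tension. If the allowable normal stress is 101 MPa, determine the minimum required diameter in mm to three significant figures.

54.4 mm

Required area A ≥ P/σ_allow = 235000/101 = 2327 mm².
For a solid circular section, d ≥ √(4A/π) = 54.43 mm.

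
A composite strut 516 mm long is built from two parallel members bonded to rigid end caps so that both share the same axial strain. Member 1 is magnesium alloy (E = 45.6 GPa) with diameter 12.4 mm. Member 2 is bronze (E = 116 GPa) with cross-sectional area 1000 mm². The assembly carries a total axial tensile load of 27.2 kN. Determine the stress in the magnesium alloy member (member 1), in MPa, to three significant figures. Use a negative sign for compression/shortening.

A_1 = 120.8 mm².
Equal strain + equilibrium ⇒ each member carries load in proportion to AE: A₁E₁ = 5507000 N, A₂E₂ = 116000000 N, ΣAE = 121500000 N.
σ₁ = P·E₁/ΣAE = 27200·45600/121500000 = 10.21 MPa.

10.2 MPa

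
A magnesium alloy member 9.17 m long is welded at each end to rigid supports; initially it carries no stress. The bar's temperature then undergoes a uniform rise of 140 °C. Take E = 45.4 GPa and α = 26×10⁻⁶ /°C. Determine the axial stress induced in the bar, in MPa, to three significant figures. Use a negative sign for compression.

Free thermal expansion αLΔT = 26e-6 · 9170 · 140 = 33.38 mm.
The walls impose strain ε = −(33.38)/9170 = -3.6400e-03; σ = Eε = 45400 · -3.6400e-03 = -165.3 MPa.

-165 MPa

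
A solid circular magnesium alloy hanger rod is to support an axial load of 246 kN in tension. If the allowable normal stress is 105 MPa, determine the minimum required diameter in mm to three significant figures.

54.6 mm

Required area A ≥ P/σ_allow = 246000/105 = 2343 mm².
For a solid circular section, d ≥ √(4A/π) = 54.62 mm.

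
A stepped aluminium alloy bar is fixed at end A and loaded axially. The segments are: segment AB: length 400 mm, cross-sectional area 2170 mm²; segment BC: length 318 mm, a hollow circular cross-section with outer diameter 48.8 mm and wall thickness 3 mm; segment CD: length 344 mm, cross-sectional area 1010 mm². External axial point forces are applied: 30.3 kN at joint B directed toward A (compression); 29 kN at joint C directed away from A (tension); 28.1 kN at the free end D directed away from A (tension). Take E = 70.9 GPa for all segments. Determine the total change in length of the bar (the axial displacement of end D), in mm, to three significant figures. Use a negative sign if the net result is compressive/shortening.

0.798 mm

Internal axial forces (sectioning from the free end, tension +): N_CD = 28.1 kN, N_BC = 57.1 kN, N_AB = 26.8 kN.
A_BC = 431.7 mm².
δ_AB = 26800·400/(2170·70900) = 0.06968 mm
δ_BC = 57100·318/(431.7·70900) = 0.5933 mm
δ_CD = 28100·344/(1010·70900) = 0.135 mm
δ = Σδ_i = 0.798 mm.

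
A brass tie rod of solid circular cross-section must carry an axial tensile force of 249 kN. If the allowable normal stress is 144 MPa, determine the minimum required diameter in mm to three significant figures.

Required area A ≥ P/σ_allow = 249000/144 = 1729 mm².
For a solid circular section, d ≥ √(4A/π) = 46.92 mm.

46.9 mm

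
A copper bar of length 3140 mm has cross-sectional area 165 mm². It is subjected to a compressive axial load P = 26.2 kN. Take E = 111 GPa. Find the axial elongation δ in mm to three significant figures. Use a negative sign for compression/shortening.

δ_mech = NL/(AE) = -26200·3140/(165·111000) = -4.492 mm.

-4.49 mm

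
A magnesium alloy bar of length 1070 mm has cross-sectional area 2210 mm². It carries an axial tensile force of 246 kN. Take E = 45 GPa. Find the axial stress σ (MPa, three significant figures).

σ = N/A = 246000/2210 = 111.3 MPa.

111 MPa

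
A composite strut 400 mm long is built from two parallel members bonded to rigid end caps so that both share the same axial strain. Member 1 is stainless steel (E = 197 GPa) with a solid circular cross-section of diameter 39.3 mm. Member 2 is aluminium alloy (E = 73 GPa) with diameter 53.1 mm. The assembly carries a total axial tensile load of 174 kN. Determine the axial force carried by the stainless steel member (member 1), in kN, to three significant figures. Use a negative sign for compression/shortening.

104 kN

A_1 = 1213 mm².
A_2 = 2215 mm².
Equal strain + equilibrium ⇒ each member carries load in proportion to AE: A₁E₁ = 239000000 N, A₂E₂ = 161700000 N, ΣAE = 400600000 N.
F₁ = P·A₁E₁/ΣAE = 174000·239000000/400600000 = 103800 N.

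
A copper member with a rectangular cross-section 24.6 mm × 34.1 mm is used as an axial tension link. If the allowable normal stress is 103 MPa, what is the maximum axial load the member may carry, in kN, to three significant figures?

86.4 kN

A = 838.9 mm².
P_max = σ_allow · A = 103 · 838.9 = 86400 N = 86.4 kN.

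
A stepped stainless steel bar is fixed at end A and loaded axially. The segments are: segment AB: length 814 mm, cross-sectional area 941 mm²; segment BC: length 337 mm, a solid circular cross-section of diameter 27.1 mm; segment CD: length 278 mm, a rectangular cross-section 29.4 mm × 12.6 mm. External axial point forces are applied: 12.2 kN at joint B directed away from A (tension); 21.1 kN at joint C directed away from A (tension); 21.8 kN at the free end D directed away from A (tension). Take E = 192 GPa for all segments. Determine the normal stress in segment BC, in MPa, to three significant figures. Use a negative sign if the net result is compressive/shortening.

74.4 MPa

Internal axial forces (sectioning from the free end, tension +): N_CD = 21.8 kN, N_BC = 42.9 kN, N_AB = 55.1 kN.
A_BC = 576.8 mm².
σ_BC = N_BC/A_BC = 42900/576.8 = 74.38 MPa.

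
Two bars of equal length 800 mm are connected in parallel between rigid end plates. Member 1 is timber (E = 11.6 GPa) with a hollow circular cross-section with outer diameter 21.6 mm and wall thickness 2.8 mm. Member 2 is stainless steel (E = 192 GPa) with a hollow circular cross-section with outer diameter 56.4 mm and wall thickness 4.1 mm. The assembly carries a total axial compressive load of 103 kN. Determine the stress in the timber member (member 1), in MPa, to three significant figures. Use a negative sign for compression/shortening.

-9.10 MPa

A_1 = 165.4 mm².
A_2 = 673.7 mm².
Equal strain + equilibrium ⇒ each member carries load in proportion to AE: A₁E₁ = 1918000 N, A₂E₂ = 129300000 N, ΣAE = 131300000 N.
σ₁ = P·E₁/ΣAE = -103000·11600/131300000 = -9.103 MPa.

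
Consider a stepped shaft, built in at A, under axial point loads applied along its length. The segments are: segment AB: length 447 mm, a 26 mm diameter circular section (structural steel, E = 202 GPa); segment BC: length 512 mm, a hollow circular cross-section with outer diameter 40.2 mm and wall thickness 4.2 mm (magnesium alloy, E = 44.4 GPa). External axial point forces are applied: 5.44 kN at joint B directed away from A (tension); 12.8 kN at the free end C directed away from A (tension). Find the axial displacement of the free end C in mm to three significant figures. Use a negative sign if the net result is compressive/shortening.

Internal axial forces (sectioning from the free end, tension +): N_BC = 12.8 kN, N_AB = 18.24 kN.
A_AB = 530.9 mm².
A_BC = 475 mm².
δ_AB = 18240·447/(530.9·202000) = 0.07602 mm
δ_BC = 12800·512/(475·44400) = 0.3107 mm
δ = Σδ_i = 0.3868 mm.

0.387 mm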